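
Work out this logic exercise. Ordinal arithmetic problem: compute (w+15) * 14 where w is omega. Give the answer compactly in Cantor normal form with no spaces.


Compute (w+15) * 14.
Ordinal * is associative and left-distributive over +, but NOT commutative; for finite n>1, n*w = w but w*n stays w*n.
(w+15) * 14 = (w+15) repeated 14 times. Each intermediate +15 is absorbed by the following w; only the last survives: w*14+15.
Result = w*14+15

w*14+15


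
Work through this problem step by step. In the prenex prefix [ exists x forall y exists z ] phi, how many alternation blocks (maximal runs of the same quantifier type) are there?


Quantifier-type sequence: E A E  (A=forall, E=exists)
Group into maximal same-type runs:
  Ex1 | Ax1 | Ex1
Number of blocks = 3

3


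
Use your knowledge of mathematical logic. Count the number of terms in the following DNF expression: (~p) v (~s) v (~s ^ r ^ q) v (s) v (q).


A DNF formula is a disjunction of terms (conjunctions).
Terms are separated by v.
Counting the disjuncts: 5 terms.

5


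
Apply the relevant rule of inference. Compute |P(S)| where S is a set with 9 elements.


The power set of a set with n elements has 2^n elements.
|P(S)| = 2^9 = 512

512


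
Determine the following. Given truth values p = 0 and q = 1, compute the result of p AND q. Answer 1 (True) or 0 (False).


p = 0, q = 1
Operation: p AND q
Evaluate: 0 AND 1 = 0

0


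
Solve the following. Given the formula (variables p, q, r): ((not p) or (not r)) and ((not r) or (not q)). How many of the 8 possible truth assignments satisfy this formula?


Evaluate all 8 assignments for p, q, r:
p=0, q=0, r=0: 1
p=0, q=0, r=1: 1
p=0, q=1, r=0: 1
p=0, q=1, r=1: 0
p=1, q=0, r=0: 1
p=1, q=0, r=1: 0
p=1, q=1, r=0: 1
p=1, q=1, r=1: 0
Satisfying count = 5

5


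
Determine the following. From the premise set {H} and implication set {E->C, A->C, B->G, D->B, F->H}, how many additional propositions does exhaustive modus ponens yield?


Initial facts: {H}
Apply modus ponens to closure:
  (no implication fires)
Final known: {H}
New propositions: {(none)}
Count = 0

0


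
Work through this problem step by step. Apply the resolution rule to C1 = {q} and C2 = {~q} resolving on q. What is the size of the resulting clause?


Remove q from C1 and ~q from C2.
C1 remainder: {}
C2 remainder: {}
Union (resolvent): {} (empty clause)
Resolvent has 0 literal(s).

0


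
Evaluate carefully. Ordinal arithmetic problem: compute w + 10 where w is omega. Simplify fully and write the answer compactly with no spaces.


Compute w + 10.
Ordinal + is associative but NOT commutative; for finite n>0, n + w = w but w + n stays w+n.
w + 10 is already in normal form (a successor ordinal beyond w).
Result = w+10

w+10


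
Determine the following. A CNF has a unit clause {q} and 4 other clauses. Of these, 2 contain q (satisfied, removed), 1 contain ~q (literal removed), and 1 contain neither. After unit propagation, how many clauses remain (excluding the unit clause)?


Satisfied (removed): 2
Shortened (remain): 1
Unchanged (remain): 1
Remaining = 1 + 1 = 2

2


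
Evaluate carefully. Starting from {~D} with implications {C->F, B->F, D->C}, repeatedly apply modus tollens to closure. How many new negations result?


Initial negated facts: {~D}
Apply modus tollens to closure:
  (no implication fires)
Final negated: {~D}
New negations: {(none)}
Count = 0

0


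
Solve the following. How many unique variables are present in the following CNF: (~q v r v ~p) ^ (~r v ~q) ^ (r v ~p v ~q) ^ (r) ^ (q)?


Identify each variable that appears in the formula.
Variables found: p, q, r
Count = 3

3


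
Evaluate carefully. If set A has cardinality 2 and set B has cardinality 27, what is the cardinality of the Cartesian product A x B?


The Cartesian product A x B contains all ordered pairs (a, b).
|A x B| = |A| * |B| = 2 * 27 = 54

54


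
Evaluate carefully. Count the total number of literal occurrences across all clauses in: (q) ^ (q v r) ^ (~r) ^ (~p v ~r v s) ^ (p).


Counting literals in each clause:
Clause 1: 1 literal(s)
Clause 2: 2 literal(s)
Clause 3: 1 literal(s)
Clause 4: 3 literal(s)
Clause 5: 1 literal(s)
Total = 8

8


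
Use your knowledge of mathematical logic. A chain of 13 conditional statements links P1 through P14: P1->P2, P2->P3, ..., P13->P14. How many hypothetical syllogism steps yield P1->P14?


With 13 implications in a chain connecting 14 propositions:
P1->P2, P2->P3, ..., P13->P14
Steps needed = (number of implications) - 1 = 13 - 1 = 12

12


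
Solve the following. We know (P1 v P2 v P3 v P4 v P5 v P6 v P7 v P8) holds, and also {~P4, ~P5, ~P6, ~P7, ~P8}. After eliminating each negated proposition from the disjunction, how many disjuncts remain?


Original disjuncts (8): P1, P2, P3, P4, P5, P6, P7, P8
Negated (eliminate): ~P4, ~P5, ~P6, ~P7, ~P8
Remaining disjuncts: P1, P2, P3
Count = 8 - 5 = 3

3


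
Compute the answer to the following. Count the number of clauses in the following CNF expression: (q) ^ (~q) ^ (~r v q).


A CNF formula is a conjunction of clauses.
Clauses are separated by ^.
Counting the conjuncts: 3 clauses.

3


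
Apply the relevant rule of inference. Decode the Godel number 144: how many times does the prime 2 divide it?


Factorize 144 by dividing by 2 repeatedly.
Division steps: 2 divides 144 exactly 4 time(s).
Exponent of 2 = 4

4


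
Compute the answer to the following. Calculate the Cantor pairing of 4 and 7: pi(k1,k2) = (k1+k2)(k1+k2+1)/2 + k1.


k1 + k2 = 11
(k1+k2)(k1+k2+1)/2 = 11 * 12 / 2 = 66
pi = 66 + 4 = 70

70


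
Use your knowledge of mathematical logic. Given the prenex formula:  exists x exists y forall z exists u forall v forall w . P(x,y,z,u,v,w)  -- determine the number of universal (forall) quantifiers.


Quantifier prefix: exists x exists y forall z exists u forall v forall w
Mark each quantifier type:
  E E U E U U
Universal count = 3, Existential count = 3
Asked for universal (forall) quantifiers: 3

3


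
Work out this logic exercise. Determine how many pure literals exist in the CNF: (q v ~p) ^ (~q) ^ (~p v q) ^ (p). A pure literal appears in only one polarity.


Check each variable for pure literal status:
p: mixed (not pure)
q: mixed (not pure)
r: absent (not pure)
Pure literal count = 0

0


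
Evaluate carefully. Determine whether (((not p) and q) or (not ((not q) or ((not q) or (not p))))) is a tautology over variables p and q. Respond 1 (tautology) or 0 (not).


Check all 4 assignments:
p=0, q=0: 0
p=0, q=1: 1
p=1, q=0: 0
p=1, q=1: 1
Satisfying count = 2/4.
Tautology iff count = 4: no.

0


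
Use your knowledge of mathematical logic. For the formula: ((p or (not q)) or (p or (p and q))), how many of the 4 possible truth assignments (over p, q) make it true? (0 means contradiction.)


Check all 4 assignments:
p=0, q=0: 1
p=0, q=1: 0
p=1, q=0: 1
p=1, q=1: 1
Count of True = 3

3


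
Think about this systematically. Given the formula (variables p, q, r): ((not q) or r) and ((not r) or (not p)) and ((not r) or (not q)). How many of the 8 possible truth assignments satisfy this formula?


Evaluate all 8 assignments for p, q, r:
p=0, q=0, r=0: 1
p=0, q=0, r=1: 1
p=0, q=1, r=0: 0
p=0, q=1, r=1: 0
p=1, q=0, r=0: 1
p=1, q=0, r=1: 0
p=1, q=1, r=0: 0
p=1, q=1, r=1: 0
Satisfying count = 3

3


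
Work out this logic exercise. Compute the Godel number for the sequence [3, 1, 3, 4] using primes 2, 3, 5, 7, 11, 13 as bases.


Encode each element as an exponent of the corresponding prime:
  2^3 = 8
  3^1 = 3
  5^3 = 125
  7^4 = 2401
Product = 8 * 3 * 125 * 2401 = 7203000

7203000


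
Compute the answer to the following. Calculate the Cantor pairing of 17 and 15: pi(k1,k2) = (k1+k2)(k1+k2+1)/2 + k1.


k1 + k2 = 32
(k1+k2)(k1+k2+1)/2 = 32 * 33 / 2 = 528
pi = 528 + 17 = 545

545


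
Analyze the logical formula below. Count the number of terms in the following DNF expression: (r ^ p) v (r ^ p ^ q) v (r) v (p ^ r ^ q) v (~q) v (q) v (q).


A DNF formula is a disjunction of terms (conjunctions).
Terms are separated by v.
Counting the disjuncts: 7 terms.

7


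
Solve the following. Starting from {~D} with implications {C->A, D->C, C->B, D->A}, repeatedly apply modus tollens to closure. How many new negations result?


Initial negated facts: {~D}
Apply modus tollens to closure:
  (no implication fires)
Final negated: {~D}
New negations: {(none)}
Count = 0

0


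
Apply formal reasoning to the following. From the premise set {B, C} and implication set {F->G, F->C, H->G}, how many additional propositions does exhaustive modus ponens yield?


Initial facts: {B, C}
Apply modus ponens to closure:
  (no implication fires)
Final known: {B, C}
New propositions: {(none)}
Count = 0

0


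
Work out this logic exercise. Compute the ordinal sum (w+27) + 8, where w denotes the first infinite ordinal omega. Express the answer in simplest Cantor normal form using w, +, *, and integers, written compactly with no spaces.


Compute (w+27) + 8.
Ordinal + is associative but NOT commutative; for finite n>0, n + w = w but w + n stays w+n.
By associativity: (w+27) + 8 = w + (27+8) = w+35.
Result = w+35

w+35


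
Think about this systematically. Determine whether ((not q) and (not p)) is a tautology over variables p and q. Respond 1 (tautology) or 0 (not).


Check all 4 assignments:
p=0, q=0: 1
p=0, q=1: 0
p=1, q=0: 0
p=1, q=1: 0
Satisfying count = 1/4.
Tautology iff count = 4: no.

0


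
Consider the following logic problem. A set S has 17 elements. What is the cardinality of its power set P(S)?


The power set of a set with n elements has 2^n elements.
|P(S)| = 2^17 = 131072

131072


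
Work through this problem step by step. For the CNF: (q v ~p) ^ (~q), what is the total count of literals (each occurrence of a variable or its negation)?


Counting literals in each clause:
Clause 1: 2 literal(s)
Clause 2: 1 literal(s)
Total = 3

3


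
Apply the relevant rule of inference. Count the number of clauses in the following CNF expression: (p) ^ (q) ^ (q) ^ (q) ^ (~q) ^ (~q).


A CNF formula is a conjunction of clauses.
Clauses are separated by ^.
Counting the conjuncts: 6 clauses.

6


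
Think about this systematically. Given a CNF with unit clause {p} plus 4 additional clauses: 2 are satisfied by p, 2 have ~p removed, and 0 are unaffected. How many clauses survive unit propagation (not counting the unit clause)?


Satisfied (removed): 2
Shortened (remain): 2
Unchanged (remain): 0
Remaining = 2 + 0 = 2

2


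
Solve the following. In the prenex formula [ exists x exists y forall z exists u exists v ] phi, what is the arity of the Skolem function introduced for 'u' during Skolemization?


Quantifier prefix: exists x exists y forall z exists u exists v
'u' is existentially quantified at position 4.
Universal variables preceding it: z
Skolem function arity = 1

1


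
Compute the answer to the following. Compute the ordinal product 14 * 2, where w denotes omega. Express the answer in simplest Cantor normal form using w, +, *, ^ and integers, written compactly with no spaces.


Compute 14 * 2.
Ordinal * is associative and left-distributive over +, but NOT commutative; for finite n>1, n*w = w but w*n stays w*n.
Both finite; ordinal * agrees with natural *: 14 * 2 = 28.
Result = 28

28


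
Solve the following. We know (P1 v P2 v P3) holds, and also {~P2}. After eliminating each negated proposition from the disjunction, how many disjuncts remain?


Original disjuncts (3): P1, P2, P3
Negated (eliminate): ~P2
Remaining disjuncts: P1, P3
Count = 3 - 1 = 2

2


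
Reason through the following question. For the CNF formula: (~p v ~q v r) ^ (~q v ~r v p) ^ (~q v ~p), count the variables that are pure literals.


Check each variable for pure literal status:
p: mixed (not pure)
q: pure negative
r: mixed (not pure)
Pure literal count = 1

1


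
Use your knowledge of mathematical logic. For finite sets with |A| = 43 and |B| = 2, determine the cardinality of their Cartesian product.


The Cartesian product A x B contains all ordered pairs (a, b).
|A x B| = |A| * |B| = 43 * 2 = 86

86


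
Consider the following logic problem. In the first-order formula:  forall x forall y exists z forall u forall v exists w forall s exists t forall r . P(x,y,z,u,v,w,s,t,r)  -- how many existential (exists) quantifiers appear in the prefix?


Quantifier prefix: forall x forall y exists z forall u forall v exists w forall s exists t forall r
Mark each quantifier type:
  U U E U U E U E U
Universal count = 6, Existential count = 3
Asked for existential (exists) quantifiers: 3

3


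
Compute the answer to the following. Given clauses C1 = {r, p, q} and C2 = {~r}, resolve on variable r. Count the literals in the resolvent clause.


Remove r from C1 and ~r from C2.
C1 remainder: {p, q}
C2 remainder: {}
Union (resolvent): {p, q}
Resolvent has 2 literal(s).

2


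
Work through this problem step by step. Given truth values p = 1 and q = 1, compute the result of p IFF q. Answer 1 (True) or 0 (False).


p = 1, q = 1
Operation: p IFF q
Evaluate: 1 IFF 1 = 1

1


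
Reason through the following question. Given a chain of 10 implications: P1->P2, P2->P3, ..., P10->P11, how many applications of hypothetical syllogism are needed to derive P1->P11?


With 10 implications in a chain connecting 11 propositions:
P1->P2, P2->P3, ..., P10->P11
Steps needed = (number of implications) - 1 = 10 - 1 = 9

9


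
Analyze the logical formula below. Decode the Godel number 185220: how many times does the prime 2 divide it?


Factorize 185220 by dividing by 2 repeatedly.
Division steps: 2 divides 185220 exactly 2 time(s).
Exponent of 2 = 2

2


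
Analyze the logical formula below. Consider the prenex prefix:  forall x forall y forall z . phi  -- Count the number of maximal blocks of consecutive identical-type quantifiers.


Quantifier-type sequence: A A A  (A=forall, E=exists)
Group into maximal same-type runs:
  Ax3
Number of blocks = 1

1


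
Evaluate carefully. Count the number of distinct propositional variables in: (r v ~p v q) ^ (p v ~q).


Identify each variable that appears in the formula.
Variables found: p, q, r
Count = 3

3


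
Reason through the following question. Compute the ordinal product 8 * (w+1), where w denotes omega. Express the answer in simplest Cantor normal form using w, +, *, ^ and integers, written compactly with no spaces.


Compute 8 * (w+1).
Ordinal * is associative and left-distributive over +, but NOT commutative; for finite n>1, n*w = w but w*n stays w*n.
By left-distributivity: 8 * (w+1) = 8*w + 8*1 = w + 8 = w+8.
Result = w+8

w+8


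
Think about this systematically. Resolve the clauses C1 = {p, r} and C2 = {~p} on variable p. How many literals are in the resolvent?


Remove p from C1 and ~p from C2.
C1 remainder: {r}
C2 remainder: {}
Union (resolvent): {r}
Resolvent has 1 literal(s).

1


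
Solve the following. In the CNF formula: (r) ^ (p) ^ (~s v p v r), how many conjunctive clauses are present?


A CNF formula is a conjunction of clauses.
Clauses are separated by ^.
Counting the conjuncts: 3 clauses.

3


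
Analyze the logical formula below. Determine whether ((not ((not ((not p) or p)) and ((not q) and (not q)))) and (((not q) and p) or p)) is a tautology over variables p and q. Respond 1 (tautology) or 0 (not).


Check all 4 assignments:
p=0, q=0: 0
p=0, q=1: 0
p=1, q=0: 1
p=1, q=1: 1
Satisfying count = 2/4.
Tautology iff count = 4: no.

0


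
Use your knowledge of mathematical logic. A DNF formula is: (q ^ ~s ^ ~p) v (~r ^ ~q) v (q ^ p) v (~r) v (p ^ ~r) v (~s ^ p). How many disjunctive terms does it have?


A DNF formula is a disjunction of terms (conjunctions).
Terms are separated by v.
Counting the disjuncts: 6 terms.

6


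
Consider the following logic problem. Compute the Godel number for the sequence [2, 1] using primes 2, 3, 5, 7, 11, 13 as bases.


Encode each element as an exponent of the corresponding prime:
  2^2 = 4
  3^1 = 3
Product = 4 * 3 = 12

12


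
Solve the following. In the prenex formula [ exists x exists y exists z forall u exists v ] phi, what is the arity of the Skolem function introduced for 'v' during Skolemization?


Quantifier prefix: exists x exists y exists z forall u exists v
'v' is existentially quantified at position 5.
Universal variables preceding it: u
Skolem function arity = 1

1


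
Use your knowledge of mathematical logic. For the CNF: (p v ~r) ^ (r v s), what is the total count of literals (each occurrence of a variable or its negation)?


Counting literals in each clause:
Clause 1: 2 literal(s)
Clause 2: 2 literal(s)
Total = 4

4


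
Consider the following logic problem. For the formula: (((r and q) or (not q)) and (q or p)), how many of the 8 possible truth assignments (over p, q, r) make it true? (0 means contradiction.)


Check all 8 assignments:
p=0, q=0, r=0: 0
p=0, q=0, r=1: 0
p=0, q=1, r=0: 0
p=0, q=1, r=1: 1
p=1, q=0, r=0: 1
p=1, q=0, r=1: 1
p=1, q=1, r=0: 0
p=1, q=1, r=1: 1
Count of True = 4

4


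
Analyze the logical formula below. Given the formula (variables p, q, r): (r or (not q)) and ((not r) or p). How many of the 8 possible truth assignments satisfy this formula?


Evaluate all 8 assignments for p, q, r:
p=0, q=0, r=0: 1
p=0, q=0, r=1: 0
p=0, q=1, r=0: 0
p=0, q=1, r=1: 0
p=1, q=0, r=0: 1
p=1, q=0, r=1: 1
p=1, q=1, r=0: 0
p=1, q=1, r=1: 1
Satisfying count = 4

4


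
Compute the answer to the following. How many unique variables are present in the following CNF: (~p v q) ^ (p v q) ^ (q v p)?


Identify each variable that appears in the formula.
Variables found: p, q
Count = 2

2


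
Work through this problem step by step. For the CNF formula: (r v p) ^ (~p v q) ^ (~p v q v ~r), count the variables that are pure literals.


Check each variable for pure literal status:
p: mixed (not pure)
q: pure positive
r: mixed (not pure)
Pure literal count = 1

1


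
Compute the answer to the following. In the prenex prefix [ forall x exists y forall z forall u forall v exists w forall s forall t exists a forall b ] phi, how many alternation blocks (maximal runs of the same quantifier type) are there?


Quantifier-type sequence: A E A A A E A A E A  (A=forall, E=exists)
Group into maximal same-type runs:
  Ax1 | Ex1 | Ax3 | Ex1 | Ax2 | Ex1 | Ax1
Number of blocks = 7

7


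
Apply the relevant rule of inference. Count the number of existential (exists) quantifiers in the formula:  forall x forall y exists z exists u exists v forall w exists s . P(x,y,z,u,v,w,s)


Quantifier prefix: forall x forall y exists z exists u exists v forall w exists s
Mark each quantifier type:
  U U E E E U E
Universal count = 3, Existential count = 4
Asked for existential (exists) quantifiers: 4

4


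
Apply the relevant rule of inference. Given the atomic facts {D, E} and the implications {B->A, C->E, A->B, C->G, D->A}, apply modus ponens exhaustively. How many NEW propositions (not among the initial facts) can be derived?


Initial facts: {D, E}
Apply modus ponens to closure:
  D and D->A  =>  A
  A and A->B  =>  B
Final known: {A, B, D, E}
New propositions: {A, B}
Count = 2

2


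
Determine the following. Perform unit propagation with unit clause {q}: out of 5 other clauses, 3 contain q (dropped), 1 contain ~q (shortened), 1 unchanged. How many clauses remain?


Satisfied (removed): 3
Shortened (remain): 1
Unchanged (remain): 1
Remaining = 1 + 1 = 2

2


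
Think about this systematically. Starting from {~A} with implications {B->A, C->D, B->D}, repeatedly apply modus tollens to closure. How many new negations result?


Initial negated facts: {~A}
Apply modus tollens to closure:
  ~A and B->A  =>  ~B
Final negated: {~A, ~B}
New negations: {~B}
Count = 1

1


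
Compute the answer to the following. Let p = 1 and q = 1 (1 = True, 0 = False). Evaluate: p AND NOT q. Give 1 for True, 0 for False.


p = 1, q = 1
Operation: p AND NOT q
Evaluate: 1 AND NOT 1 = 0

0


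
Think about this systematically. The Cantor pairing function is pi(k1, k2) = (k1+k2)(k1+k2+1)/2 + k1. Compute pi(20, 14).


k1 + k2 = 34
(k1+k2)(k1+k2+1)/2 = 34 * 35 / 2 = 595
pi = 595 + 20 = 615

615


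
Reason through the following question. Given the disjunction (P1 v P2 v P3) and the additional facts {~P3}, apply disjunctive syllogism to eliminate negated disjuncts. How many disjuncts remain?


Original disjuncts (3): P1, P2, P3
Negated (eliminate): ~P3
Remaining disjuncts: P1, P2
Count = 3 - 1 = 2

2


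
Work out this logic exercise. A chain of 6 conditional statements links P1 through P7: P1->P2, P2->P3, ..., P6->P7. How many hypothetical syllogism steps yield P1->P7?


With 6 implications in a chain connecting 7 propositions:
P1->P2, P2->P3, ..., P6->P7
Steps needed = (number of implications) - 1 = 6 - 1 = 5

5


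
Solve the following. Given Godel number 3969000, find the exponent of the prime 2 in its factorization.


Factorize 3969000 by dividing by 2 repeatedly.
Division steps: 2 divides 3969000 exactly 3 time(s).
Exponent of 2 = 3

3


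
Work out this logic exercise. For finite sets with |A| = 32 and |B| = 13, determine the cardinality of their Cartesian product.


The Cartesian product A x B contains all ordered pairs (a, b).
|A x B| = |A| * |B| = 32 * 13 = 416

416


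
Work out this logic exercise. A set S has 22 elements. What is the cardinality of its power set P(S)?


The power set of a set with n elements has 2^n elements.
|P(S)| = 2^22 = 4194304

4194304


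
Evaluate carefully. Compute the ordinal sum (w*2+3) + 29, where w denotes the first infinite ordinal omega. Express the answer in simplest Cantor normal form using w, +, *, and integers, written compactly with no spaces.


Compute (w*2+3) + 29.
Ordinal + is associative but NOT commutative; for finite n>0, n + w = w but w + n stays w+n.
By associativity: (w*2+3) + 29 = w*2 + (3+29) = w*2+32.
Result = w*2+32

w*2+32


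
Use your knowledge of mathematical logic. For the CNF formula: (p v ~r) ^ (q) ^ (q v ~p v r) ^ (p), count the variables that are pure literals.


Check each variable for pure literal status:
p: mixed (not pure)
q: pure positive
r: mixed (not pure)
Pure literal count = 1

1


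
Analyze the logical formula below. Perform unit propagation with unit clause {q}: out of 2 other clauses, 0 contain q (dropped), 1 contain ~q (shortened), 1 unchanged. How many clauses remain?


Satisfied (removed): 0
Shortened (remain): 1
Unchanged (remain): 1
Remaining = 1 + 1 = 2

2


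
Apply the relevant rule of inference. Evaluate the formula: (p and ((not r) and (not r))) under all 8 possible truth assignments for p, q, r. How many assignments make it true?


Check all 8 assignments:
p=0, q=0, r=0: 0
p=0, q=0, r=1: 0
p=0, q=1, r=0: 0
p=0, q=1, r=1: 0
p=1, q=0, r=0: 1
p=1, q=0, r=1: 0
p=1, q=1, r=0: 1
p=1, q=1, r=1: 0
Count of True = 2

2


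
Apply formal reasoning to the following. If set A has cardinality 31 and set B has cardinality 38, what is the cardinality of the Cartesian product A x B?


The Cartesian product A x B contains all ordered pairs (a, b).
|A x B| = |A| * |B| = 31 * 38 = 1178

1178


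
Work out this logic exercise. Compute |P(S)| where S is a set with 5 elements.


The power set of a set with n elements has 2^n elements.
|P(S)| = 2^5 = 32

32


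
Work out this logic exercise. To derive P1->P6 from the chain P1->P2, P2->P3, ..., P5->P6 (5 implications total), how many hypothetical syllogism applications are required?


With 5 implications in a chain connecting 6 propositions:
P1->P2, P2->P3, ..., P5->P6
Steps needed = (number of implications) - 1 = 5 - 1 = 4

4


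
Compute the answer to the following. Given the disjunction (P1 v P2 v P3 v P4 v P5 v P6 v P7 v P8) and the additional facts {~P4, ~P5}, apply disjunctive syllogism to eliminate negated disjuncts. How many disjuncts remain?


Original disjuncts (8): P1, P2, P3, P4, P5, P6, P7, P8
Negated (eliminate): ~P4, ~P5
Remaining disjuncts: P1, P2, P3, P6, P7, P8
Count = 8 - 2 = 6

6


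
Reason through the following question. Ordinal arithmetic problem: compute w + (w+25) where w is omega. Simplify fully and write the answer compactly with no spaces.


Compute w + (w+25).
Ordinal + is associative but NOT commutative; for finite n>0, n + w = w but w + n stays w+n.
w + (w+25) = (w+w) + 25 = w*2+25.
Result = w*2+25

w*2+25


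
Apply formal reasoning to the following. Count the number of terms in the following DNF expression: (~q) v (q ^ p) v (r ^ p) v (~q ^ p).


A DNF formula is a disjunction of terms (conjunctions).
Terms are separated by v.
Counting the disjuncts: 4 terms.

4


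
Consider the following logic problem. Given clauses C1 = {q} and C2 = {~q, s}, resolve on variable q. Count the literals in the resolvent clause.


Remove q from C1 and ~q from C2.
C1 remainder: {}
C2 remainder: {s}
Union (resolvent): {s}
Resolvent has 1 literal(s).

1


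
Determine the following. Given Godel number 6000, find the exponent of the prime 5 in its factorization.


Factorize 6000 by dividing by 5 repeatedly.
Division steps: 5 divides 6000 exactly 3 time(s).
Exponent of 5 = 3

3


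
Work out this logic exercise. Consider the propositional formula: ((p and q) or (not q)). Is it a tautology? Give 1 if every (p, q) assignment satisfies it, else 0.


Check all 4 assignments:
p=0, q=0: 1
p=0, q=1: 0
p=1, q=0: 1
p=1, q=1: 1
Satisfying count = 3/4.
Tautology iff count = 4: no.

0


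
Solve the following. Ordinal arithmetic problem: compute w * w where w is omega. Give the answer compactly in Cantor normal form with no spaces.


Compute w * w.
Ordinal * is associative and left-distributive over +, but NOT commutative; for finite n>1, n*w = w but w*n stays w*n.
w * w = w^2 by definition.
Result = w^2

w^2


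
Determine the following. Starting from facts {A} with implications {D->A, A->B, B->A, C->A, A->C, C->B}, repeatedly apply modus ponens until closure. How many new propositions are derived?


Initial facts: {A}
Apply modus ponens to closure:
  A and A->B  =>  B
  A and A->C  =>  C
Final known: {A, B, C}
New propositions: {B, C}
Count = 2

2


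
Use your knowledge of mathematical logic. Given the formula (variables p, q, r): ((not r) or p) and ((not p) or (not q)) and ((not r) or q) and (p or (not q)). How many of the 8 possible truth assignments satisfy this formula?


Evaluate all 8 assignments for p, q, r:
p=0, q=0, r=0: 1
p=0, q=0, r=1: 0
p=0, q=1, r=0: 0
p=0, q=1, r=1: 0
p=1, q=0, r=0: 1
p=1, q=0, r=1: 0
p=1, q=1, r=0: 0
p=1, q=1, r=1: 0
Satisfying count = 2

2


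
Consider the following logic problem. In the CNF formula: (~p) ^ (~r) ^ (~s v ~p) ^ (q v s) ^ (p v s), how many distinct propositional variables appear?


Identify each variable that appears in the formula.
Variables found: p, q, r, s
Count = 4

4


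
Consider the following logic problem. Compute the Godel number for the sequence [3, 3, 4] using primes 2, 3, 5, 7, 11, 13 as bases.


Encode each element as an exponent of the corresponding prime:
  2^3 = 8
  3^3 = 27
  5^4 = 625
Product = 8 * 27 * 625 = 135000

135000


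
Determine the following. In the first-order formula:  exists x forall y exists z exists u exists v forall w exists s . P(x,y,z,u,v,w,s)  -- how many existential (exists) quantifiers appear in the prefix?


Quantifier prefix: exists x forall y exists z exists u exists v forall w exists s
Mark each quantifier type:
  E U E E E U E
Universal count = 2, Existential count = 5
Asked for existential (exists) quantifiers: 5

5


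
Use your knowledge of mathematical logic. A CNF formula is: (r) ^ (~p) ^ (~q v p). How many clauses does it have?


A CNF formula is a conjunction of clauses.
Clauses are separated by ^.
Counting the conjuncts: 3 clauses.

3


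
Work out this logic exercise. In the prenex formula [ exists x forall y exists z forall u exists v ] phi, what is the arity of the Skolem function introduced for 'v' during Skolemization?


Quantifier prefix: exists x forall y exists z forall u exists v
'v' is existentially quantified at position 5.
Universal variables preceding it: y, u
Skolem function arity = 2

2


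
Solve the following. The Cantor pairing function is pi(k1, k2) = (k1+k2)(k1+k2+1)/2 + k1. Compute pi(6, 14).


k1 + k2 = 20
(k1+k2)(k1+k2+1)/2 = 20 * 21 / 2 = 210
pi = 210 + 6 = 216

216


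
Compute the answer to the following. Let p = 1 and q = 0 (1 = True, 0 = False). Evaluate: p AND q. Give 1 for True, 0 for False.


p = 1, q = 0
Operation: p AND q
Evaluate: 1 AND 0 = 0

0


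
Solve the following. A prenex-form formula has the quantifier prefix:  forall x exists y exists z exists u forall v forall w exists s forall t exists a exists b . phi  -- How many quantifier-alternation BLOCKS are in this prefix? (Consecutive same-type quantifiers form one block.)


Quantifier-type sequence: A E E E A A E A E E  (A=forall, E=exists)
Group into maximal same-type runs:
  Ax1 | Ex3 | Ax2 | Ex1 | Ax1 | Ex2
Number of blocks = 6

6


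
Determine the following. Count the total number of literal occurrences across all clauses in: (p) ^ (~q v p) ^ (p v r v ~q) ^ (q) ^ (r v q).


Counting literals in each clause:
Clause 1: 1 literal(s)
Clause 2: 2 literal(s)
Clause 3: 3 literal(s)
Clause 4: 1 literal(s)
Clause 5: 2 literal(s)
Total = 9

9


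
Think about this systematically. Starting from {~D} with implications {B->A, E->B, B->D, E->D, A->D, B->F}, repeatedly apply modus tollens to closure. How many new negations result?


Initial negated facts: {~D}
Apply modus tollens to closure:
  ~D and B->D  =>  ~B
  ~D and E->D  =>  ~E
  ~D and A->D  =>  ~A
Final negated: {~A, ~B, ~D, ~E}
New negations: {~A, ~B, ~E}
Count = 3

3


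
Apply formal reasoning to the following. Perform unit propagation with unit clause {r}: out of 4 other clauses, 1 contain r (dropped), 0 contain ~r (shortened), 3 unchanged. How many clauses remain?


Satisfied (removed): 1
Shortened (remain): 0
Unchanged (remain): 3
Remaining = 0 + 3 = 3

3


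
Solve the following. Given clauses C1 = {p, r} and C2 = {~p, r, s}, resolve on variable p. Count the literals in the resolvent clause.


Remove p from C1 and ~p from C2.
C1 remainder: {r}
C2 remainder: {r, s}
Union (resolvent): {r, s}
Resolvent has 2 literal(s).

2


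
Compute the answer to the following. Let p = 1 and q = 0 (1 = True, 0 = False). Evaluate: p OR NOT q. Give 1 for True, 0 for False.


p = 1, q = 0
Operation: p OR NOT q
Evaluate: 1 OR NOT 0 = 1

1


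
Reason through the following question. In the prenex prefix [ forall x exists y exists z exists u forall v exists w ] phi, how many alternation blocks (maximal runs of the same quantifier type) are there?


Quantifier-type sequence: A E E E A E  (A=forall, E=exists)
Group into maximal same-type runs:
  Ax1 | Ex3 | Ax1 | Ex1
Number of blocks = 4

4


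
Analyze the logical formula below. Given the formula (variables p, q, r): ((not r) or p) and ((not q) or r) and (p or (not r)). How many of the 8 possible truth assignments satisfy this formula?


Evaluate all 8 assignments for p, q, r:
p=0, q=0, r=0: 1
p=0, q=0, r=1: 0
p=0, q=1, r=0: 0
p=0, q=1, r=1: 0
p=1, q=0, r=0: 1
p=1, q=0, r=1: 1
p=1, q=1, r=0: 0
p=1, q=1, r=1: 1
Satisfying count = 4

4


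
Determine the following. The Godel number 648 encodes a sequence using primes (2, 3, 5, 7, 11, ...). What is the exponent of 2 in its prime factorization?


Factorize 648 by dividing by 2 repeatedly.
Division steps: 2 divides 648 exactly 3 time(s).
Exponent of 2 = 3

3


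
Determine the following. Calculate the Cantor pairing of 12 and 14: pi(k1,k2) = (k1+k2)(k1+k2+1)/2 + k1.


k1 + k2 = 26
(k1+k2)(k1+k2+1)/2 = 26 * 27 / 2 = 351
pi = 351 + 12 = 363

363


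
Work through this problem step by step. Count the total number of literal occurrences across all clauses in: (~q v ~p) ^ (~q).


Counting literals in each clause:
Clause 1: 2 literal(s)
Clause 2: 1 literal(s)
Total = 3

3


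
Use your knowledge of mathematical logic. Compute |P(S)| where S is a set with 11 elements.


The power set of a set with n elements has 2^n elements.
|P(S)| = 2^11 = 2048

2048


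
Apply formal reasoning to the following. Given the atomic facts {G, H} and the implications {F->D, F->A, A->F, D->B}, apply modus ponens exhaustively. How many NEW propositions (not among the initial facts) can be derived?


Initial facts: {G, H}
Apply modus ponens to closure:
  (no implication fires)
Final known: {G, H}
New propositions: {(none)}
Count = 0

0


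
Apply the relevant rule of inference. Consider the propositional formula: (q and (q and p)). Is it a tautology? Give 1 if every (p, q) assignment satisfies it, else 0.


Check all 4 assignments:
p=0, q=0: 0
p=0, q=1: 0
p=1, q=0: 0
p=1, q=1: 1
Satisfying count = 1/4.
Tautology iff count = 4: no.

0


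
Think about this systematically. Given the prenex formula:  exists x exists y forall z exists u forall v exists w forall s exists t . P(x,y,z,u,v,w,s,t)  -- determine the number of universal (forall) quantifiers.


Quantifier prefix: exists x exists y forall z exists u forall v exists w forall s exists t
Mark each quantifier type:
  E E U E U E U E
Universal count = 3, Existential count = 5
Asked for universal (forall) quantifiers: 3

3


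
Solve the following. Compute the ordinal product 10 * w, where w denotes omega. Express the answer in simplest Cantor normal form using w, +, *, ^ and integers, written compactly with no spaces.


Compute 10 * w.
Ordinal * is associative and left-distributive over +, but NOT commutative; for finite n>1, n*w = w but w*n stays w*n.
For finite n>0, n * w = sup{n*k : k<w} = w. So 10 * w = w.
Result = w

w


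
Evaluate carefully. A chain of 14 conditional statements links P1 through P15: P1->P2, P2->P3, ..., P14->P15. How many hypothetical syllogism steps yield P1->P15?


With 14 implications in a chain connecting 15 propositions:
P1->P2, P2->P3, ..., P14->P15
Steps needed = (number of implications) - 1 = 14 - 1 = 13

13


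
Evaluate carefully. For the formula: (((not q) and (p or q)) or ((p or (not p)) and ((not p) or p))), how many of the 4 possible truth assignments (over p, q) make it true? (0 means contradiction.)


Check all 4 assignments:
p=0, q=0: 1
p=0, q=1: 1
p=1, q=0: 1
p=1, q=1: 1
Count of True = 4

4


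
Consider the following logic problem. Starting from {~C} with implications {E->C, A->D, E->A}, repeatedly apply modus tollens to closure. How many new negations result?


Initial negated facts: {~C}
Apply modus tollens to closure:
  ~C and E->C  =>  ~E
Final negated: {~C, ~E}
New negations: {~E}
Count = 1

1


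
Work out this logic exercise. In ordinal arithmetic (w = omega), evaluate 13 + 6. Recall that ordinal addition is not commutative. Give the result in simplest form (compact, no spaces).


Compute 13 + 6.
Ordinal + is associative but NOT commutative; for finite n>0, n + w = w but w + n stays w+n.
Both operands finite; ordinal + agrees with natural +: 13 + 6 = 19.
Result = 19

19


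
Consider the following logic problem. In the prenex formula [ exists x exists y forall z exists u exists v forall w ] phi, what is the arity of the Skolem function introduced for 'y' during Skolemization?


Quantifier prefix: exists x exists y forall z exists u exists v forall w
'y' is existentially quantified at position 2.
No universal quantifiers precede it.
Skolem function arity = 0 (a Skolem constant)

0


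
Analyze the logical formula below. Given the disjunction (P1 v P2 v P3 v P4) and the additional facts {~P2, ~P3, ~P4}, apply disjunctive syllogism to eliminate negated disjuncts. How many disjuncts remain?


Original disjuncts (4): P1, P2, P3, P4
Negated (eliminate): ~P2, ~P3, ~P4
Remaining disjuncts: P1
Count = 4 - 3 = 1

1


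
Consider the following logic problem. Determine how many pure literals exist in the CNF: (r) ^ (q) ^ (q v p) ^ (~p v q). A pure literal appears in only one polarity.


Check each variable for pure literal status:
p: mixed (not pure)
q: pure positive
r: pure positive
Pure literal count = 2

2


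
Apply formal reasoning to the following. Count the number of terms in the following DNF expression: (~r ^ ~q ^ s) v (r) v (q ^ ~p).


A DNF formula is a disjunction of terms (conjunctions).
Terms are separated by v.
Counting the disjuncts: 3 terms.

3


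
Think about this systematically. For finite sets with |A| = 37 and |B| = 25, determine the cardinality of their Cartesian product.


The Cartesian product A x B contains all ordered pairs (a, b).
|A x B| = |A| * |B| = 37 * 25 = 925

925


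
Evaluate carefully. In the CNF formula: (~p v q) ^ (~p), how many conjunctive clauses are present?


A CNF formula is a conjunction of clauses.
Clauses are separated by ^.
Counting the conjuncts: 2 clauses.

2


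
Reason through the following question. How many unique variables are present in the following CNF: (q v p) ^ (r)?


Identify each variable that appears in the formula.
Variables found: p, q, r
Count = 3

3


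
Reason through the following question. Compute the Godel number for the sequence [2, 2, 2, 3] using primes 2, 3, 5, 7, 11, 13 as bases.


Encode each element as an exponent of the corresponding prime:
  2^2 = 4
  3^2 = 9
  5^2 = 25
  7^3 = 343
Product = 4 * 9 * 25 * 343 = 308700

308700


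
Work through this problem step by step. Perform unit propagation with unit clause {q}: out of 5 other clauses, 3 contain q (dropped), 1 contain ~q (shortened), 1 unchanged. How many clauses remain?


Satisfied (removed): 3
Shortened (remain): 1
Unchanged (remain): 1
Remaining = 1 + 1 = 2

2


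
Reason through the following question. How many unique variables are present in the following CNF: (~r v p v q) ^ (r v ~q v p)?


Identify each variable that appears in the formula.
Variables found: p, q, r
Count = 3

3


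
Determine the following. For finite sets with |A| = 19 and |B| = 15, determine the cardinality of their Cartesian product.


The Cartesian product A x B contains all ordered pairs (a, b).
|A x B| = |A| * |B| = 19 * 15 = 285

285


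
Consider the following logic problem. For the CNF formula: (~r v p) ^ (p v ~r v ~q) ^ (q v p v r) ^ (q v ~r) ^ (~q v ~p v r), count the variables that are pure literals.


Check each variable for pure literal status:
p: mixed (not pure)
q: mixed (not pure)
r: mixed (not pure)
Pure literal count = 0

0


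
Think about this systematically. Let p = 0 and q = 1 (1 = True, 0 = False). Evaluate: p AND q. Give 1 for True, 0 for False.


p = 0, q = 1
Operation: p AND q
Evaluate: 0 AND 1 = 0

0


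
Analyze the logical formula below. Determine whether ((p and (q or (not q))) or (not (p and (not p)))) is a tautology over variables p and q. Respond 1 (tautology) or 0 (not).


Check all 4 assignments:
p=0, q=0: 1
p=0, q=1: 1
p=1, q=0: 1
p=1, q=1: 1
Satisfying count = 4/4.
Tautology iff count = 4: yes.

1


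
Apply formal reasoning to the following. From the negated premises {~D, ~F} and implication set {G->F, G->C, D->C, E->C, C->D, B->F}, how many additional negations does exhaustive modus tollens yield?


Initial negated facts: {~D, ~F}
Apply modus tollens to closure:
  ~F and G->F  =>  ~G
  ~D and C->D  =>  ~C
  ~F and B->F  =>  ~B
  ~C and E->C  =>  ~E
Final negated: {~B, ~C, ~D, ~E, ~F, ~G}
New negations: {~B, ~C, ~E, ~G}
Count = 4

4


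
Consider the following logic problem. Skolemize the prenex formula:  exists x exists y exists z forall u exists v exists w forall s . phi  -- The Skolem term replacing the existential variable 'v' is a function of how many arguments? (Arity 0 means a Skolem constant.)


Quantifier prefix: exists x exists y exists z forall u exists v exists w forall s
'v' is existentially quantified at position 5.
Universal variables preceding it: u
Skolem function arity = 1

1
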